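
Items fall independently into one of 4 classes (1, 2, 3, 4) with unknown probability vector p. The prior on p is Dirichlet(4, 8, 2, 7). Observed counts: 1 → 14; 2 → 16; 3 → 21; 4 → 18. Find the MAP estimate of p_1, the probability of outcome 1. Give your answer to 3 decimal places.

The posterior is Dirichlet(αᵢ + nᵢ) = Dirichlet(18, 24, 23, 25).
For a Dirichlet(a₁,…,a_K) with all aᵢ > 1, the mode has j-th component (aⱼ − 1)/(Σaᵢ − K).
Here Σaᵢ = 90 and K = 4, so p_1 = (18 − 1)/(90 − 4) = 17/86 ≈ 0.198.

MAP estimate: 0.198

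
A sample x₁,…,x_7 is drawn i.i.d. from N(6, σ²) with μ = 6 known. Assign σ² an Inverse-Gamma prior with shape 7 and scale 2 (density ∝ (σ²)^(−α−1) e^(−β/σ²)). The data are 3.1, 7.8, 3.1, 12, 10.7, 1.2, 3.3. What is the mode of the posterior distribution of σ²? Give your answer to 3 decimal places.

Sum of squared deviations about the known mean: SS = (3.1−6)² + (7.8−6)² + (3.1−6)² + (12−6)² + (10.7−6)² + (1.2−6)² + (3.3−6)² = 108.48.
The Normal likelihood contributes (σ²)^(−n/2) exp(−SS/(2σ²)), so the posterior is Inverse-Gamma(α + n/2, β + SS/2) = Inverse-Gamma(10.5, 56.24).
The mode of Inverse-Gamma(a, b) is b/(a+1) = 56.24/11.5 ≈ 4.890.

σ̂²_MAP = 4.890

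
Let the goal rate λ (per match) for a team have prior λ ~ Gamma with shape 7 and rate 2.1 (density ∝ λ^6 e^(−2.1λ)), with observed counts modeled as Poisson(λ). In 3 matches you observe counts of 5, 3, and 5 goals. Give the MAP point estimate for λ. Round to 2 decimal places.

Σxᵢ = 5+3+5 = 13, with n = 3.
Posterior ∝ λ^6e^(−2.1λ) · λ^13e^(−3λ) = λ^19e^(−5.1λ), i.e. Gamma(shape=20, rate=5.1).
The mode of a Gamma(a, b) with a ≥ 1 (shape–rate) is (a−1)/b = 19/5.1 ≈ 3.73.

λ̂_MAP = 3.73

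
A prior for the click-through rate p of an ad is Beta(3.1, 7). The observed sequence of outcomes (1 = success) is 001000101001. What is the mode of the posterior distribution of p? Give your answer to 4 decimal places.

Prior: Beta(3.1, 7).
Data: 4 successes in 12 trials (from the sequence). The binomial likelihood contributes p^4(1−p)^8, so the posterior is Beta(3.1+4, 7+8) = Beta(7.1, 15).
For Beta(a, b) with a, b > 1 the mode is (a−1)/(a+b−2) = 6.1/20.1 ≈ 0.3035.

p̂_MAP = 0.3035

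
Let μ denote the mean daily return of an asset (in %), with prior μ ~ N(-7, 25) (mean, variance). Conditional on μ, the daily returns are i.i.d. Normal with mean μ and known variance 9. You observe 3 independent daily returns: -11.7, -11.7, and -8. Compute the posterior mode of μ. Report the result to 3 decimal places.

n = 3; x̄ = ((-11.7) + (-11.7) + (-8))/3 = -31.4/3 = -157/15 ≈ -10.4667.
For a Normal prior and Normal likelihood with known variance, the posterior is Normal; its mode equals its mean, the precision-weighted average.
Prior precision 1/σ₀² = 1/25 = 0.04; data precision n/σ² = 3/9 = 1/3.
μ̂ = (0.04·(-7) + (1/3)·(-157/15)) / (0.04 + 1/3) = (-848/225)/(28/75) = -212/21 ≈ -10.095.

μ̂_MAP = -10.095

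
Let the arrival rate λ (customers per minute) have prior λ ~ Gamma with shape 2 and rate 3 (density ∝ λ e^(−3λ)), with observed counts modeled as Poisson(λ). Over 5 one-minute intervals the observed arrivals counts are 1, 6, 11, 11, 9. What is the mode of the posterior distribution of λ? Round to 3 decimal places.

λ̂_MAP = 4.875

Σxᵢ = 1+6+11+11+9 = 38, with n = 5.
Posterior ∝ λe^(−3λ) · λ^38e^(−5λ) = λ^39e^(−8λ), i.e. Gamma(shape=40, rate=8).
The mode of a Gamma(a, b) with a ≥ 1 (shape–rate) is (a−1)/b = 39/8 ≈ 4.875.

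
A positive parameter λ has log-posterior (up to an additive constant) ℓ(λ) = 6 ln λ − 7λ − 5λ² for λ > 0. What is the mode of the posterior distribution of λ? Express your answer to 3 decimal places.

λ̂_MAP = 0.500

ℓ'(λ) = 6/λ − 7 − 10λ. Setting this to zero and multiplying by λ: 10λ² + 7λ − 6 = 0.
λ = (−7 + √(7² + 4·10·6)) / (2·10) = (−7 + √289) / 20 = (−7 + 17)/20 = 1/2.
ℓ''(λ) = −6/λ² − 10 < 0, confirming a maximum.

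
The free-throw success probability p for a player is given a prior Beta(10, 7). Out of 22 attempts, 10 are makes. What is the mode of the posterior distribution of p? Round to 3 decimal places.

p̂_MAP = 0.514

Prior: Beta(10, 7).
Data: 10 successes in 22 trials. The binomial likelihood contributes p^10(1−p)^12, so the posterior is Beta(10+10, 7+12) = Beta(20, 19).
For Beta(a, b) with a, b > 1 the mode is (a−1)/(a+b−2) = 19/37 ≈ 0.514.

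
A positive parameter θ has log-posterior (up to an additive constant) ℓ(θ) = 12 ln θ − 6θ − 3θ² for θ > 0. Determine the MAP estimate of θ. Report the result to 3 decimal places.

ℓ'(θ) = 12/θ − 6 − 6θ. Setting this to zero and multiplying by θ: 6θ² + 6θ − 12 = 0.
θ = (−6 + √(6² + 4·6·12)) / (2·6) = (−6 + √324) / 12 = (−6 + 18)/12 = 1.
ℓ''(θ) = −12/θ² − 6 < 0, confirming a maximum.

θ̂_MAP = 1.000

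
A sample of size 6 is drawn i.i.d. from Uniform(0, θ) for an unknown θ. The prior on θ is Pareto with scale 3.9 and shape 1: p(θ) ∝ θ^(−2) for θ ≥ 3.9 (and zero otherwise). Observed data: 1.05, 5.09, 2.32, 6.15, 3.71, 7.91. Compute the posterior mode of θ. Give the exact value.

θ̂_MAP = 7.91

The Uniform(0, θ) likelihood is θ^(−n) for θ ≥ max(xᵢ), zero otherwise. Here max(xᵢ) = 7.91.
Posterior ∝ θ^(−2) · θ^(−6) = θ^(−8) on θ ≥ max(3.9, 7.91) = 7.91.
This density is strictly decreasing in θ, so the posterior mode lies at the lower boundary of the support.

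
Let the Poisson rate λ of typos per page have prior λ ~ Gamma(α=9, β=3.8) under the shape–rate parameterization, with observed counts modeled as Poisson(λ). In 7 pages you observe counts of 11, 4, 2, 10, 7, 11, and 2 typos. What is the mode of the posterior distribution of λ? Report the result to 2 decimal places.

λ̂_MAP = 5.09

Σxᵢ = 11+4+2+10+7+11+2 = 47, with n = 7.
Posterior ∝ λ^8e^(−3.8λ) · λ^47e^(−7λ) = λ^55e^(−10.8λ), i.e. Gamma(shape=56, rate=10.8).
The mode of a Gamma(a, b) with a ≥ 1 (shape–rate) is (a−1)/b = 55/10.8 ≈ 5.09.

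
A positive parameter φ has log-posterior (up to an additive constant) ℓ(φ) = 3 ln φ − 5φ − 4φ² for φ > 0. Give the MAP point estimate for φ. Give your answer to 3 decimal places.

ℓ'(φ) = 3/φ − 5 − 8φ. Setting this to zero and multiplying by φ: 8φ² + 5φ − 3 = 0.
φ = (−5 + √(5² + 4·8·3)) / (2·8) = (−5 + √121) / 16 = (−5 + 11)/16 = 3/8.
ℓ''(φ) = −3/φ² − 8 < 0, confirming a maximum.

φ̂_MAP = 0.375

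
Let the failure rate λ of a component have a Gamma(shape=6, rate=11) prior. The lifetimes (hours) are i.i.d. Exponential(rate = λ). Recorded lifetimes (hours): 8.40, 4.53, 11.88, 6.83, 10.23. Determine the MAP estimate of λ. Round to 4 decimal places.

λ̂_MAP = 0.1891

The Exponential(rate=λ) likelihood is ∝ λ^n e^(−λΣtᵢ). Here n = 5 and Σtᵢ = 8.40 + 4.53 + 11.88 + 6.83 + 10.23 = 41.87.
Posterior ∝ λ^5e^(−11λ) · λ^5e^(−41.87λ) = λ^10e^(−52.87λ), i.e. Gamma(11, 52.87).
Mode = (a−1)/b = 10/52.87 ≈ 0.1891.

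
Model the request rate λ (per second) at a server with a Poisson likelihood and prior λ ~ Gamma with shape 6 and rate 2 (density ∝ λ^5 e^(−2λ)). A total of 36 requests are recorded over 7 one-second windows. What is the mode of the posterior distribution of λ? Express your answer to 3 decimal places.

λ̂_MAP = 4.556

Σxᵢ = 36, n = 7.
Posterior ∝ λ^5e^(−2λ) · λ^36e^(−7λ) = λ^41e^(−9λ), i.e. Gamma(shape=42, rate=9).
The mode of a Gamma(a, b) with a ≥ 1 (shape–rate) is (a−1)/b = 41/9 ≈ 4.556.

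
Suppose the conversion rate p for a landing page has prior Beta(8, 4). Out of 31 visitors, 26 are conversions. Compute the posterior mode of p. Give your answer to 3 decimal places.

Prior: Beta(8, 4).
Data: 26 successes in 31 trials. The binomial likelihood contributes p^26(1−p)^5, so the posterior is Beta(8+26, 4+5) = Beta(34, 9).
For Beta(a, b) with a, b > 1 the mode is (a−1)/(a+b−2) = 33/41 ≈ 0.805.

p̂_MAP = 0.805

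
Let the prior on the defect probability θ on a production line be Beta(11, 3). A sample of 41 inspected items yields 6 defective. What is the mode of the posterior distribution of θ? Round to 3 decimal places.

θ̂_MAP = 0.302

Prior: Beta(11, 3).
Data: 6 successes in 41 trials. The binomial likelihood contributes θ^6(1−θ)^35, so the posterior is Beta(11+6, 3+35) = Beta(17, 38).
For Beta(a, b) with a, b > 1 the mode is (a−1)/(a+b−2) = 16/53 ≈ 0.302.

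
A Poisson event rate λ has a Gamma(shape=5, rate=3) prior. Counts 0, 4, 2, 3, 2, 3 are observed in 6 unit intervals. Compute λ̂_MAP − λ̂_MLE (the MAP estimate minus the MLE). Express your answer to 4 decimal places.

MAP − MLE = -0.3333

Σxᵢ = 14. Posterior is Gamma(19, 9); MAP = (19−1)/9 = 18/9 ≈ 2.00000.
MLE = x̄ = 14/6 ≈ 2.33333.
Difference = 18/9 − 14/6 = -1/3 ≈ -0.3333.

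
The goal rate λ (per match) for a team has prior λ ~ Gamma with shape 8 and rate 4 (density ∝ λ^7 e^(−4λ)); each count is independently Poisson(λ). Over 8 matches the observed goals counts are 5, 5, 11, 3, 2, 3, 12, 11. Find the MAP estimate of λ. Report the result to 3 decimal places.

Σxᵢ = 5+5+11+3+2+3+12+11 = 52, with n = 8.
Posterior ∝ λ^7e^(−4λ) · λ^52e^(−8λ) = λ^59e^(−12λ), i.e. Gamma(shape=60, rate=12).
The mode of a Gamma(a, b) with a ≥ 1 (shape–rate) is (a−1)/b = 59/12 ≈ 4.917.

λ̂_MAP = 4.917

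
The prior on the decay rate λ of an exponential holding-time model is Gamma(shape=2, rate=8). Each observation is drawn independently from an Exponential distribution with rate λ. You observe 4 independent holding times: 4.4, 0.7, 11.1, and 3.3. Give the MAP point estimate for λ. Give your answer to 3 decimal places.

The Exponential(rate=λ) likelihood is ∝ λ^n e^(−λΣtᵢ). Here n = 4 and Σtᵢ = 4.4 + 0.7 + 11.1 + 3.3 = 19.5.
Posterior ∝ λe^(−8λ) · λ^4e^(−19.5λ) = λ^5e^(−27.5λ), i.e. Gamma(6, 27.5).
Mode = (a−1)/b = 5/27.5 ≈ 0.182.

λ̂_MAP = 0.182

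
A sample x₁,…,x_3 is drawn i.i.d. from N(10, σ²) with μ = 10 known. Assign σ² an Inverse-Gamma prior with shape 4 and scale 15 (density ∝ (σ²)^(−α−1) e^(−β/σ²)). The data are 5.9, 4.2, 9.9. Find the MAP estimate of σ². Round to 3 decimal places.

Sum of squared deviations about the known mean: SS = (5.9−10)² + (4.2−10)² + (9.9−10)² = 50.46.
The Normal likelihood contributes (σ²)^(−n/2) exp(−SS/(2σ²)), so the posterior is Inverse-Gamma(α + n/2, β + SS/2) = Inverse-Gamma(5.5, 40.23).
The mode of Inverse-Gamma(a, b) is b/(a+1) = 40.23/6.5 ≈ 6.189.

σ̂²_MAP = 6.189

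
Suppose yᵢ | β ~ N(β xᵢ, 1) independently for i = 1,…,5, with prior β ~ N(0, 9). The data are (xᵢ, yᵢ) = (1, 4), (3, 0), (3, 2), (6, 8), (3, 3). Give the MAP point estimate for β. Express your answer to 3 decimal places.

log p(β | y) = −Σ(yᵢ − βxᵢ)²/(2·1) − β²/(2·9) + const.
Setting the derivative to zero: Σxᵢ(yᵢ − βxᵢ)/1 − β/9 = 0, so β = Σxᵢyᵢ / (Σxᵢ² + σ²/τ²).
Σxᵢyᵢ = 1·4 + 3·0 + 3·2 + 6·8 + 3·3 = 67; Σxᵢ² = 64; σ²/τ² = 1/9.
β̂_MAP = 67 / (64 + 1/9) = 67/(577/9) = 603/577 ≈ 1.045.

β̂_MAP = 1.045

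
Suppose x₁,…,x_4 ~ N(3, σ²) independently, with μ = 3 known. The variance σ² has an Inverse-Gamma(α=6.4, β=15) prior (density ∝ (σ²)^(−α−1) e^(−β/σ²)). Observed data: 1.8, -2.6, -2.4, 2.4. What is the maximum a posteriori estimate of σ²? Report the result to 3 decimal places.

Sum of squared deviations about the known mean: SS = (1.8−3)² + (-2.6−3)² + (-2.4−3)² + (2.4−3)² = 62.32.
The Normal likelihood contributes (σ²)^(−n/2) exp(−SS/(2σ²)), so the posterior is Inverse-Gamma(α + n/2, β + SS/2) = Inverse-Gamma(8.4, 46.16).
The mode of Inverse-Gamma(a, b) is b/(a+1) = 46.16/9.4 ≈ 4.911.

σ̂²_MAP = 4.911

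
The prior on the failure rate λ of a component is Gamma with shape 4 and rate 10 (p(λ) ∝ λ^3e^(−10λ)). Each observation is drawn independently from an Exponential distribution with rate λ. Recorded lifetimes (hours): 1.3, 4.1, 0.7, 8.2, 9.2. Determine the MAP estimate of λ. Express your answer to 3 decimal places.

The Exponential(rate=λ) likelihood is ∝ λ^n e^(−λΣtᵢ). Here n = 5 and Σtᵢ = 1.3 + 4.1 + 0.7 + 8.2 + 9.2 = 23.5.
Posterior ∝ λ^3e^(−10λ) · λ^5e^(−23.5λ) = λ^8e^(−33.5λ), i.e. Gamma(9, 33.5).
Mode = (a−1)/b = 8/33.5 ≈ 0.239.

λ̂_MAP = 0.239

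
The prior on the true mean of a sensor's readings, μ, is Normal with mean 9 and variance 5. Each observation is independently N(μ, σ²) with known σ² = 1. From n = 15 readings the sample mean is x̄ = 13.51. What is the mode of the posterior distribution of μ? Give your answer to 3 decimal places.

μ̂_MAP = 13.451

n = 15, x̄ = 13.51.
For a Normal prior and Normal likelihood with known variance, the posterior is Normal; its mode equals its mean, the precision-weighted average.
Prior precision 1/σ₀² = 1/5 = 0.2; data precision n/σ² = 15/1 = 15.
μ̂ = (0.2·9 + 15·13.51) / (0.2 + 15) = 204.45/15.2 = 4089/304 ≈ 13.451.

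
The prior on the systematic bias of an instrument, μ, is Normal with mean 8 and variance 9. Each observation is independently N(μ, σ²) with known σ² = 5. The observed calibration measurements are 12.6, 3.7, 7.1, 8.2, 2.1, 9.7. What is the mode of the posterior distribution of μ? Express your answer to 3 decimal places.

μ̂_MAP = 7.298

n = 6; x̄ = (12.6 + 3.7 + 7.1 + 8.2 + 2.1 + 9.7)/6 = 43.4/6 = 217/30 ≈ 7.2333.
For a Normal prior and Normal likelihood with known variance, the posterior is Normal; its mode equals its mean, the precision-weighted average.
Prior precision 1/σ₀² = 1/9; data precision n/σ² = 6/5 = 1.2.
μ̂ = ((1/9)·8 + 1.2·(217/30)) / (1/9 + 1.2) = (2153/225)/(59/45) = 2153/295 ≈ 7.298.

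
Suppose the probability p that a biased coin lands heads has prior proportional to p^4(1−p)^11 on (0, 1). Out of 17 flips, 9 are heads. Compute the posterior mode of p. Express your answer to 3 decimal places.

The prior density ∝ p^4(1−p)^11 is the kernel of Beta(5, 12).
Data: 9 successes in 17 trials. The binomial likelihood contributes p^9(1−p)^8, so the posterior is Beta(5+9, 12+8) = Beta(14, 20).
For Beta(a, b) with a, b > 1 the mode is (a−1)/(a+b−2) = 13/32 ≈ 0.406.

p̂_MAP = 0.406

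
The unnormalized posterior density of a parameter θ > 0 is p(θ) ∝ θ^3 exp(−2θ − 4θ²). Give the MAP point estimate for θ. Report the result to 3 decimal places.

ℓ'(θ) = 3/θ − 2 − 8θ. Setting this to zero and multiplying by θ: 8θ² + 2θ − 3 = 0.
θ = (−2 + √(2² + 4·8·3)) / (2·8) = (−2 + √100) / 16 = (−2 + 10)/16 = 1/2.
ℓ''(θ) = −3/θ² − 8 < 0, confirming a maximum.

θ̂_MAP = 0.500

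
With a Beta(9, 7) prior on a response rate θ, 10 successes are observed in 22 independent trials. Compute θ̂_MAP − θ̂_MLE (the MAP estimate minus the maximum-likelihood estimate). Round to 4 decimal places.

Posterior is Beta(19, 19); MAP = (19−1)/(38−2) = 18/36 ≈ 0.50000.
MLE ignores the prior: θ̂_MLE = k/n = 10/22 ≈ 0.45455.
Difference = 18/36 − 10/22 = 1/22 ≈ 0.0455.

MAP − MLE = 0.0455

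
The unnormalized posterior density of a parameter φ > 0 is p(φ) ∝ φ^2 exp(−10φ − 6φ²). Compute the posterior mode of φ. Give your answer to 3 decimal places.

ℓ'(φ) = 2/φ − 10 − 12φ. Setting this to zero and multiplying by φ: 12φ² + 10φ − 2 = 0.
φ = (−10 + √(10² + 4·12·2)) / (2·12) = (−10 + √196) / 24 = (−10 + 14)/24 = 1/6.
ℓ''(φ) = −2/φ² − 12 < 0, confirming a maximum.

φ̂_MAP = 0.167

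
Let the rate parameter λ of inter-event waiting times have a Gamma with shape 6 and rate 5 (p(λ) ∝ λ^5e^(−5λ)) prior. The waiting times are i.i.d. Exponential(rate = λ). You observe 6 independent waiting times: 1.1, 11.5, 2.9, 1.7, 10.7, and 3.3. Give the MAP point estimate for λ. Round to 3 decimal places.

λ̂_MAP = 0.304

The Exponential(rate=λ) likelihood is ∝ λ^n e^(−λΣtᵢ). Here n = 6 and Σtᵢ = 1.1 + 11.5 + 2.9 + 1.7 + 10.7 + 3.3 = 31.2.
Posterior ∝ λ^5e^(−5λ) · λ^6e^(−31.2λ) = λ^11e^(−36.2λ), i.e. Gamma(12, 36.2).
Mode = (a−1)/b = 11/36.2 ≈ 0.304.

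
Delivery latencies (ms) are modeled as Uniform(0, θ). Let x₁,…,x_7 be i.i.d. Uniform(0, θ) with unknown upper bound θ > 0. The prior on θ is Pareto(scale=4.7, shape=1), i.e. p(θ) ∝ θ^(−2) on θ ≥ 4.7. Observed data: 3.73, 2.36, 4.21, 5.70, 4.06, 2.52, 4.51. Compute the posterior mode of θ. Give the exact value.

θ̂_MAP = 5.70

The Uniform(0, θ) likelihood is θ^(−n) for θ ≥ max(xᵢ), zero otherwise. Here max(xᵢ) = 5.70.
Posterior ∝ θ^(−2) · θ^(−7) = θ^(−9) on θ ≥ max(4.7, 5.70) = 5.70.
This density is strictly decreasing in θ, so the posterior mode lies at the lower boundary of the support.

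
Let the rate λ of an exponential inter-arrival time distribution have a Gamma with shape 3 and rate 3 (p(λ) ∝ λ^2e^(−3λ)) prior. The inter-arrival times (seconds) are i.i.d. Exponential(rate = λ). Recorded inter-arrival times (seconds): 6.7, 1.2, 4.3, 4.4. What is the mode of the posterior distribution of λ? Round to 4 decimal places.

The Exponential(rate=λ) likelihood is ∝ λ^n e^(−λΣtᵢ). Here n = 4 and Σtᵢ = 6.7 + 1.2 + 4.3 + 4.4 = 16.6.
Posterior ∝ λ^2e^(−3λ) · λ^4e^(−16.6λ) = λ^6e^(−19.6λ), i.e. Gamma(7, 19.6).
Mode = (a−1)/b = 6/19.6 ≈ 0.3061.

λ̂_MAP = 0.3061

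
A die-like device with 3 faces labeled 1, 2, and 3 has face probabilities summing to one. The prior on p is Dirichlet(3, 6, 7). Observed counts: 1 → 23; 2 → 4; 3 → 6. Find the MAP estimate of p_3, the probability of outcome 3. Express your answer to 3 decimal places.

MAP estimate: 0.261

The posterior is Dirichlet(αᵢ + nᵢ) = Dirichlet(26, 10, 13).
For a Dirichlet(a₁,…,a_K) with all aᵢ > 1, the mode has j-th component (aⱼ − 1)/(Σaᵢ − K).
Here Σaᵢ = 49 and K = 3, so p_3 = (13 − 1)/(49 − 3) = 12/46 ≈ 0.261.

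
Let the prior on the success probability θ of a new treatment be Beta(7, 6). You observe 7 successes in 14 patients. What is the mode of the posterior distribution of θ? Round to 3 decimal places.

Prior: Beta(7, 6).
Data: 7 successes in 14 trials. The binomial likelihood contributes θ^7(1−θ)^7, so the posterior is Beta(7+7, 6+7) = Beta(14, 13).
For Beta(a, b) with a, b > 1 the mode is (a−1)/(a+b−2) = 13/25 ≈ 0.520.

θ̂_MAP = 0.520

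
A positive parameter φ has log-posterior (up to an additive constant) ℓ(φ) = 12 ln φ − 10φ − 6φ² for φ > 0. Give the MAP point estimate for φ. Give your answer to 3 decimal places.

φ̂_MAP = 0.667

ℓ'(φ) = 12/φ − 10 − 12φ. Setting this to zero and multiplying by φ: 12φ² + 10φ − 12 = 0.
φ = (−10 + √(10² + 4·12·12)) / (2·12) = (−10 + √676) / 24 = (−10 + 26)/24 = 2/3.
ℓ''(φ) = −12/φ² − 12 < 0, confirming a maximum.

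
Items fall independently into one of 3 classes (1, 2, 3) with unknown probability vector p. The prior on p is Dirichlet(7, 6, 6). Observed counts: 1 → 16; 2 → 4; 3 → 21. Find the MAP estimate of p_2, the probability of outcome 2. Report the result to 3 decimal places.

MAP estimate: 0.158

The posterior is Dirichlet(αᵢ + nᵢ) = Dirichlet(23, 10, 27).
For a Dirichlet(a₁,…,a_K) with all aᵢ > 1, the mode has j-th component (aⱼ − 1)/(Σaᵢ − K).
Here Σaᵢ = 60 and K = 3, so p_2 = (10 − 1)/(60 − 3) = 9/57 ≈ 0.158.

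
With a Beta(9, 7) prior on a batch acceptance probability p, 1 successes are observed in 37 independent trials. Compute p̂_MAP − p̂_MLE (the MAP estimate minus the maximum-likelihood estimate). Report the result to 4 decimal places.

MAP − MLE = 0.1494

Posterior is Beta(10, 43); MAP = (10−1)/(53−2) = 9/51 ≈ 0.17647.
MLE ignores the prior: p̂_MLE = k/n = 1/37 ≈ 0.02703.
Difference = 9/51 − 1/37 = 94/629 ≈ 0.1494.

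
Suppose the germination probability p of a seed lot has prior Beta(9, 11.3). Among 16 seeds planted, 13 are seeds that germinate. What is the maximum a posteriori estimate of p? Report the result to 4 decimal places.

p̂_MAP = 0.6122

Prior: Beta(9, 11.3).
Data: 13 successes in 16 trials. The binomial likelihood contributes p^13(1−p)^3, so the posterior is Beta(9+13, 11.3+3) = Beta(22, 14.3).
For Beta(a, b) with a, b > 1 the mode is (a−1)/(a+b−2) = 21/34.3 ≈ 0.6122.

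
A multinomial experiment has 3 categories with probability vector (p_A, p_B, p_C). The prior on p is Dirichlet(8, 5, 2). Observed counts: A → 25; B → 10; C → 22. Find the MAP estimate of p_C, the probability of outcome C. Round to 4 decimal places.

The posterior is Dirichlet(αᵢ + nᵢ) = Dirichlet(33, 15, 24).
For a Dirichlet(a₁,…,a_K) with all aᵢ > 1, the mode has j-th component (aⱼ − 1)/(Σaᵢ − K).
Here Σaᵢ = 72 and K = 3, so p_C = (24 − 1)/(72 − 3) = 23/69 ≈ 0.3333.

MAP estimate of p_C = 0.3333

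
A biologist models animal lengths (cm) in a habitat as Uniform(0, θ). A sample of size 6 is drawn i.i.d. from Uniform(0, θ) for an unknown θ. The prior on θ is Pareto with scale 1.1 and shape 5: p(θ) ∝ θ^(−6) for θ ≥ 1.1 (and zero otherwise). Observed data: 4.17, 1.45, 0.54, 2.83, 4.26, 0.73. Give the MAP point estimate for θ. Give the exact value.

The Uniform(0, θ) likelihood is θ^(−n) for θ ≥ max(xᵢ), zero otherwise. Here max(xᵢ) = 4.26.
Posterior ∝ θ^(−6) · θ^(−6) = θ^(−12) on θ ≥ max(1.1, 4.26) = 4.26.
This density is strictly decreasing in θ, so the posterior mode lies at the lower boundary of the support.

θ̂_MAP = 4.26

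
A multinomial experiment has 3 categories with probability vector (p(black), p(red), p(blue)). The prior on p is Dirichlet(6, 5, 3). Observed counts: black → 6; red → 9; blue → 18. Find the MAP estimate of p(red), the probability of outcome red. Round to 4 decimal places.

The posterior is Dirichlet(αᵢ + nᵢ) = Dirichlet(12, 14, 21).
For a Dirichlet(a₁,…,a_K) with all aᵢ > 1, the mode has j-th component (aⱼ − 1)/(Σaᵢ − K).
Here Σaᵢ = 47 and K = 3, so p(red) = (14 − 1)/(47 − 3) = 13/44 ≈ 0.2955.

MAP estimate of p(red) = 0.2955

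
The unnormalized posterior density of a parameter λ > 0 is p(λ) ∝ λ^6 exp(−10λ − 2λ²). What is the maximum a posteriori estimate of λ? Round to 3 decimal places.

λ̂_MAP = 0.500

ℓ'(λ) = 6/λ − 10 − 4λ. Setting this to zero and multiplying by λ: 4λ² + 10λ − 6 = 0.
λ = (−10 + √(10² + 4·4·6)) / (2·4) = (−10 + √196) / 8 = (−10 + 14)/8 = 1/2.
ℓ''(λ) = −6/λ² − 4 < 0, confirming a maximum.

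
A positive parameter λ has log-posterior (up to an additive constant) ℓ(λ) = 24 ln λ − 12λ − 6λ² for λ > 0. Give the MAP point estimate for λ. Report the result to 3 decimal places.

ℓ'(λ) = 24/λ − 12 − 12λ. Setting this to zero and multiplying by λ: 12λ² + 12λ − 24 = 0.
λ = (−12 + √(12² + 4·12·24)) / (2·12) = (−12 + √1296) / 24 = (−12 + 36)/24 = 1.
ℓ''(λ) = −24/λ² − 12 < 0, confirming a maximum.

λ̂_MAP = 1.000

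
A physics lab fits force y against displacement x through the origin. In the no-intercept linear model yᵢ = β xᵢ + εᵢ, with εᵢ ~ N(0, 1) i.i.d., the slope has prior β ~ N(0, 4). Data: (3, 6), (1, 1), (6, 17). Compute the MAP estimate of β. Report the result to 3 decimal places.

log p(β | y) = −Σ(yᵢ − βxᵢ)²/(2·1) − β²/(2·4) + const.
Setting the derivative to zero: Σxᵢ(yᵢ − βxᵢ)/1 − β/4 = 0, so β = Σxᵢyᵢ / (Σxᵢ² + σ²/τ²).
Σxᵢyᵢ = 3·6 + 1·1 + 6·17 = 121; Σxᵢ² = 46; σ²/τ² = 0.25.
β̂_MAP = 121 / (46 + 0.25) = 121/46.25 ≈ 2.616.

β̂_MAP = 2.616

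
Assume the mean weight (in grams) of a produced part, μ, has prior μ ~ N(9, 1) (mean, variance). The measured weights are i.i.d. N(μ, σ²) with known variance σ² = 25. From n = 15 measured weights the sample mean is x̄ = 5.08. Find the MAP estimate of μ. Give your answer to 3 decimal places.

μ̂_MAP = 7.530

n = 15, x̄ = 5.08.
For a Normal prior and Normal likelihood with known variance, the posterior is Normal; its mode equals its mean, the precision-weighted average.
Prior precision 1/σ₀² = 1/1 = 1; data precision n/σ² = 15/25 = 0.6.
μ̂ = (1·9 + 0.6·5.08) / (1 + 0.6) = 12.048/1.6 = 7.530.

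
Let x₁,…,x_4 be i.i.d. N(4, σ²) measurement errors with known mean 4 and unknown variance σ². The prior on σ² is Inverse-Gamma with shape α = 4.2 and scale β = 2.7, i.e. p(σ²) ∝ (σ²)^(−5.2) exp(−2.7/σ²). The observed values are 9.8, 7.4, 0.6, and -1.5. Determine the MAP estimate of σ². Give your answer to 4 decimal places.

Sum of squared deviations about the known mean: SS = (9.8−4)² + (7.4−4)² + (0.6−4)² + (-1.5−4)² = 87.01.
The Normal likelihood contributes (σ²)^(−n/2) exp(−SS/(2σ²)), so the posterior is Inverse-Gamma(α + n/2, β + SS/2) = Inverse-Gamma(6.2, 46.205).
The mode of Inverse-Gamma(a, b) is b/(a+1) = 46.205/7.2 ≈ 6.4174.

σ̂²_MAP = 6.4174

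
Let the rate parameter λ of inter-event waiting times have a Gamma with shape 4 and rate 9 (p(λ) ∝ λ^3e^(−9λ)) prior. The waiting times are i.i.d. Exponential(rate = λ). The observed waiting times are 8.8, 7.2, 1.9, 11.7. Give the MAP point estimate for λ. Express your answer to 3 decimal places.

λ̂_MAP = 0.181

The Exponential(rate=λ) likelihood is ∝ λ^n e^(−λΣtᵢ). Here n = 4 and Σtᵢ = 8.8 + 7.2 + 1.9 + 11.7 = 29.6.
Posterior ∝ λ^3e^(−9λ) · λ^4e^(−29.6λ) = λ^7e^(−38.6λ), i.e. Gamma(8, 38.6).
Mode = (a−1)/b = 7/38.6 ≈ 0.181.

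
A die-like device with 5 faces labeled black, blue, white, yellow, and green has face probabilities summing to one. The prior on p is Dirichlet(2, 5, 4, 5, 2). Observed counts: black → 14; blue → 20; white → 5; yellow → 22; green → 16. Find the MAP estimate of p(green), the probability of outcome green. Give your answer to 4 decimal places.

MAP estimate of p(green) = 0.1889

The posterior is Dirichlet(αᵢ + nᵢ) = Dirichlet(16, 25, 9, 27, 18).
For a Dirichlet(a₁,…,a_K) with all aᵢ > 1, the mode has j-th component (aⱼ − 1)/(Σaᵢ − K).
Here Σaᵢ = 95 and K = 5, so p(green) = (18 − 1)/(95 − 5) = 17/90 ≈ 0.1889.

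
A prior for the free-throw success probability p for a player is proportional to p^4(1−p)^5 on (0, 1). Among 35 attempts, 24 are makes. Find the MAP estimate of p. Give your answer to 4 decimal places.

The prior density ∝ p^4(1−p)^5 is the kernel of Beta(5, 6).
Data: 24 successes in 35 trials. The binomial likelihood contributes p^24(1−p)^11, so the posterior is Beta(5+24, 6+11) = Beta(29, 17).
For Beta(a, b) with a, b > 1 the mode is (a−1)/(a+b−2) = 28/44 ≈ 0.6364.

p̂_MAP = 0.6364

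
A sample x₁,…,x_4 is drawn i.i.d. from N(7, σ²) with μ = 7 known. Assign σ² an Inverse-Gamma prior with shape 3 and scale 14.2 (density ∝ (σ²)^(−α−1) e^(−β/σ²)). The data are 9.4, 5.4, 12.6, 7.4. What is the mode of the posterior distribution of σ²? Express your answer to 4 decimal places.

Sum of squared deviations about the known mean: SS = (9.4−7)² + (5.4−7)² + (12.6−7)² + (7.4−7)² = 39.84.
The Normal likelihood contributes (σ²)^(−n/2) exp(−SS/(2σ²)), so the posterior is Inverse-Gamma(α + n/2, β + SS/2) = Inverse-Gamma(5, 34.12).
The mode of Inverse-Gamma(a, b) is b/(a+1) = 34.12/6 ≈ 5.6867.

σ̂²_MAP = 5.6867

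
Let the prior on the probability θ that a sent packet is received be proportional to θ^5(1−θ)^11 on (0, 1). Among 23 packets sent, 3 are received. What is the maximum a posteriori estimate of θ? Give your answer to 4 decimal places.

θ̂_MAP = 0.2051

The prior density ∝ θ^5(1−θ)^11 is the kernel of Beta(6, 12).
Data: 3 successes in 23 trials. The binomial likelihood contributes θ^3(1−θ)^20, so the posterior is Beta(6+3, 12+20) = Beta(9, 32).
For Beta(a, b) with a, b > 1 the mode is (a−1)/(a+b−2) = 8/39 ≈ 0.2051.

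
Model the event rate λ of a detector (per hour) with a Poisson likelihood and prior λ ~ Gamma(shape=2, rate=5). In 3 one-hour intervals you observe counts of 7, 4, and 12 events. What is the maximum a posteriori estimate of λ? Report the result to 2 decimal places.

Σxᵢ = 7+4+12 = 23, with n = 3.
Posterior ∝ λe^(−5λ) · λ^23e^(−3λ) = λ^24e^(−8λ), i.e. Gamma(shape=25, rate=8).
The mode of a Gamma(a, b) with a ≥ 1 (shape–rate) is (a−1)/b = 24/8 ≈ 3.00.

λ̂_MAP = 3.00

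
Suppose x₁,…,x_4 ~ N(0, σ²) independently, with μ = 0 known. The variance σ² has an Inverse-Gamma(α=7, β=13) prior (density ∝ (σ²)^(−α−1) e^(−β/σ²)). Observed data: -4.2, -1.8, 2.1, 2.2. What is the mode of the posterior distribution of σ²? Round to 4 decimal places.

σ̂²_MAP = 2.8065

Sum of squared deviations about the known mean: SS = (-4.2−0)² + (-1.8−0)² + (2.1−0)² + (2.2−0)² = 30.13.
The Normal likelihood contributes (σ²)^(−n/2) exp(−SS/(2σ²)), so the posterior is Inverse-Gamma(α + n/2, β + SS/2) = Inverse-Gamma(9, 28.065).
The mode of Inverse-Gamma(a, b) is b/(a+1) = 28.065/10 ≈ 2.8065.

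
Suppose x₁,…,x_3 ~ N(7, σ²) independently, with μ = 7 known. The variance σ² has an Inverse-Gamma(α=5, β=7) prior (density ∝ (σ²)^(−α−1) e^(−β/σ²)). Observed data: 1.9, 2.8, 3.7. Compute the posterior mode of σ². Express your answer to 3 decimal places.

Sum of squared deviations about the known mean: SS = (1.9−7)² + (2.8−7)² + (3.7−7)² = 54.54.
The Normal likelihood contributes (σ²)^(−n/2) exp(−SS/(2σ²)), so the posterior is Inverse-Gamma(α + n/2, β + SS/2) = Inverse-Gamma(6.5, 34.27).
The mode of Inverse-Gamma(a, b) is b/(a+1) = 34.27/7.5 ≈ 4.569.

σ̂²_MAP = 4.569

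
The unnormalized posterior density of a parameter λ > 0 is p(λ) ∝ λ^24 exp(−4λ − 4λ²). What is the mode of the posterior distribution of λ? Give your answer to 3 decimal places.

ℓ'(λ) = 24/λ − 4 − 8λ. Setting this to zero and multiplying by λ: 8λ² + 4λ − 24 = 0.
λ = (−4 + √(4² + 4·8·24)) / (2·8) = (−4 + √784) / 16 = (−4 + 28)/16 = 3/2.
ℓ''(λ) = −24/λ² − 8 < 0, confirming a maximum.

λ̂_MAP = 1.500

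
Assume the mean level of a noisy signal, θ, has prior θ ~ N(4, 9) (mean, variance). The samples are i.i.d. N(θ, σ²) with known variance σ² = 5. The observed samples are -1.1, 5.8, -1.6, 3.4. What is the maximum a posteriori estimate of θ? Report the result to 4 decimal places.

θ̂_MAP = 1.9146

n = 4; x̄ = ((-1.1) + 5.8 + (-1.6) + 3.4)/4 = 6.5/4 = 1.625.
For a Normal prior and Normal likelihood with known variance, the posterior is Normal; its mode equals its mean, the precision-weighted average.
Prior precision 1/σ₀² = 1/9; data precision n/σ² = 4/5 = 0.8.
θ̂ = ((1/9)·4 + 0.8·1.625) / (1/9 + 0.8) = (157/90)/(41/45) = 157/82 ≈ 1.9146.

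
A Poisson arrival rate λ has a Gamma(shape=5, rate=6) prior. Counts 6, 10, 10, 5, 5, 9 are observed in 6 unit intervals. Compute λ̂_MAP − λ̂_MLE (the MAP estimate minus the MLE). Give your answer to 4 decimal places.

Σxᵢ = 45. Posterior is Gamma(50, 12); MAP = (50−1)/12 = 49/12 ≈ 4.08333.
MLE = x̄ = 45/6 ≈ 7.50000.
Difference = 49/12 − 45/6 = -41/12 ≈ -3.4167.

MAP − MLE = -3.4167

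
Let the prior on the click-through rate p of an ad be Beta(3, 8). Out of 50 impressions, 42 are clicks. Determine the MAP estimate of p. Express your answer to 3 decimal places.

p̂_MAP = 0.746

Prior: Beta(3, 8).
Data: 42 successes in 50 trials. The binomial likelihood contributes p^42(1−p)^8, so the posterior is Beta(3+42, 8+8) = Beta(45, 16).
For Beta(a, b) with a, b > 1 the mode is (a−1)/(a+b−2) = 44/59 ≈ 0.746.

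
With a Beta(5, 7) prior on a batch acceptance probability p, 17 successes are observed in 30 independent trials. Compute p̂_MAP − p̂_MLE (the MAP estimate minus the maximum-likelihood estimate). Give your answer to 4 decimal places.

Posterior is Beta(22, 20); MAP = (22−1)/(42−2) = 21/40 ≈ 0.52500.
MLE ignores the prior: p̂_MLE = k/n = 17/30 ≈ 0.56667.
Difference = 21/40 − 17/30 = -1/24 ≈ -0.0417.

MAP − MLE = -0.0417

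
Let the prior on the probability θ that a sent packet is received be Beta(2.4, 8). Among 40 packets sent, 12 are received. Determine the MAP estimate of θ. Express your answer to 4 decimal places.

Prior: Beta(2.4, 8).
Data: 12 successes in 40 trials. The binomial likelihood contributes θ^12(1−θ)^28, so the posterior is Beta(2.4+12, 8+28) = Beta(14.4, 36).
For Beta(a, b) with a, b > 1 the mode is (a−1)/(a+b−2) = 13.4/48.4 ≈ 0.2769.

θ̂_MAP = 0.2769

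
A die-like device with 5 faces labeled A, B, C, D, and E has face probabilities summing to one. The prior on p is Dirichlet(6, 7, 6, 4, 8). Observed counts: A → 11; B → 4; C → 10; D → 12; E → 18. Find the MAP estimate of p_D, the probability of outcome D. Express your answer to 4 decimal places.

MAP estimate of p_D = 0.1852

The posterior is Dirichlet(αᵢ + nᵢ) = Dirichlet(17, 11, 16, 16, 26).
For a Dirichlet(a₁,…,a_K) with all aᵢ > 1, the mode has j-th component (aⱼ − 1)/(Σaᵢ − K).
Here Σaᵢ = 86 and K = 5, so p_D = (16 − 1)/(86 − 5) = 15/81 ≈ 0.1852.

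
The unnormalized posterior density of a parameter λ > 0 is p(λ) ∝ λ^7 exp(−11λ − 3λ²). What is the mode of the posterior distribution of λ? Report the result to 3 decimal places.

λ̂_MAP = 0.500

ℓ'(λ) = 7/λ − 11 − 6λ. Setting this to zero and multiplying by λ: 6λ² + 11λ − 7 = 0.
λ = (−11 + √(11² + 4·6·7)) / (2·6) = (−11 + √289) / 12 = (−11 + 17)/12 = 1/2.
ℓ''(λ) = −7/λ² − 6 < 0, confirming a maximum.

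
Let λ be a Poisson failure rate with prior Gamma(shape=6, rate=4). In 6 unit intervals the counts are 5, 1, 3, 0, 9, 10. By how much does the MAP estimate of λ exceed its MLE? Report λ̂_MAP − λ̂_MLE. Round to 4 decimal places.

MAP − MLE = -1.3667

Σxᵢ = 28. Posterior is Gamma(34, 10); MAP = (34−1)/10 = 33/10 ≈ 3.30000.
MLE = x̄ = 28/6 ≈ 4.66667.
Difference = 33/10 − 28/6 = -41/30 ≈ -1.3667.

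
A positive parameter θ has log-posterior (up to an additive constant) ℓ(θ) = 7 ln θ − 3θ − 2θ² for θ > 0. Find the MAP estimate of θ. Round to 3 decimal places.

θ̂_MAP = 1.000

ℓ'(θ) = 7/θ − 3 − 4θ. Setting this to zero and multiplying by θ: 4θ² + 3θ − 7 = 0.
θ = (−3 + √(3² + 4·4·7)) / (2·4) = (−3 + √121) / 8 = (−3 + 11)/8 = 1.
ℓ''(θ) = −7/θ² − 4 < 0, confirming a maximum.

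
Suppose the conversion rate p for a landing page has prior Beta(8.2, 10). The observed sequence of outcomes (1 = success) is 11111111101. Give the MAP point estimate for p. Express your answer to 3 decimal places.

Prior: Beta(8.2, 10).
Data: 10 successes in 11 trials (from the sequence). The binomial likelihood contributes p^10(1−p)^1, so the posterior is Beta(8.2+10, 10+1) = Beta(18.2, 11).
For Beta(a, b) with a, b > 1 the mode is (a−1)/(a+b−2) = 17.2/27.2 ≈ 0.632.

p̂_MAP = 0.632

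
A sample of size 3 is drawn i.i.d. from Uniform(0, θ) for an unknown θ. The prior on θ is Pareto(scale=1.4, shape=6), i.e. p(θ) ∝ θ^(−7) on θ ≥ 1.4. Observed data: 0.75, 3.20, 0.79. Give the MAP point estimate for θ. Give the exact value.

The Uniform(0, θ) likelihood is θ^(−n) for θ ≥ max(xᵢ), zero otherwise. Here max(xᵢ) = 3.20.
Posterior ∝ θ^(−7) · θ^(−3) = θ^(−10) on θ ≥ max(1.4, 3.20) = 3.20.
This density is strictly decreasing in θ, so the posterior mode lies at the lower boundary of the support.

θ̂_MAP = 3.20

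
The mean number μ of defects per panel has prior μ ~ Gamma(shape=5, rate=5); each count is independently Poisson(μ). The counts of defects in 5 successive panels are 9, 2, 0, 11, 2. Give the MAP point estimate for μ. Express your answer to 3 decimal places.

μ̂_MAP = 2.800

Σxᵢ = 9+2+0+11+2 = 24, with n = 5.
Posterior ∝ μ^4e^(−5μ) · μ^24e^(−5μ) = μ^28e^(−10μ), i.e. Gamma(shape=29, rate=10).
The mode of a Gamma(a, b) with a ≥ 1 (shape–rate) is (a−1)/b = 28/10 ≈ 2.800.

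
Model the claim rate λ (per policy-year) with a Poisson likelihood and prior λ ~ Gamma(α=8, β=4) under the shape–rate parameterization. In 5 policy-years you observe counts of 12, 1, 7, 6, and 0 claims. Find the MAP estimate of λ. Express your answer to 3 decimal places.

Σxᵢ = 12+1+7+6+0 = 26, with n = 5.
Posterior ∝ λ^7e^(−4λ) · λ^26e^(−5λ) = λ^33e^(−9λ), i.e. Gamma(shape=34, rate=9).
The mode of a Gamma(a, b) with a ≥ 1 (shape–rate) is (a−1)/b = 33/9 ≈ 3.667.

λ̂_MAP = 3.667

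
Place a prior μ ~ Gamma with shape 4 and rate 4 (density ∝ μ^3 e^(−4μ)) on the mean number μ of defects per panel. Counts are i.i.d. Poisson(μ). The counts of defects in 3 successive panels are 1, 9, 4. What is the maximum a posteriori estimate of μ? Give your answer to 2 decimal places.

μ̂_MAP = 2.43

Σxᵢ = 1+9+4 = 14, with n = 3.
Posterior ∝ μ^3e^(−4μ) · μ^14e^(−3μ) = μ^17e^(−7μ), i.e. Gamma(shape=18, rate=7).
The mode of a Gamma(a, b) with a ≥ 1 (shape–rate) is (a−1)/b = 17/7 ≈ 2.43.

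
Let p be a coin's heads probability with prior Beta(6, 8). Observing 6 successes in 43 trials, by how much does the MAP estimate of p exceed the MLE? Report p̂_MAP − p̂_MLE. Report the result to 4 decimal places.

Posterior is Beta(12, 45); MAP = (12−1)/(57−2) = 11/55 ≈ 0.20000.
MLE ignores the prior: p̂_MLE = k/n = 6/43 ≈ 0.13953.
Difference = 11/55 − 6/43 = 13/215 ≈ 0.0605.

MAP − MLE = 0.0605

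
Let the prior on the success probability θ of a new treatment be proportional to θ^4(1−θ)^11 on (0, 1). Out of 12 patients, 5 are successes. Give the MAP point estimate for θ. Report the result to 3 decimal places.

θ̂_MAP = 0.333

The prior density ∝ θ^4(1−θ)^11 is the kernel of Beta(5, 12).
Data: 5 successes in 12 trials. The binomial likelihood contributes θ^5(1−θ)^7, so the posterior is Beta(5+5, 12+7) = Beta(10, 19).
For Beta(a, b) with a, b > 1 the mode is (a−1)/(a+b−2) = 9/27 ≈ 0.333.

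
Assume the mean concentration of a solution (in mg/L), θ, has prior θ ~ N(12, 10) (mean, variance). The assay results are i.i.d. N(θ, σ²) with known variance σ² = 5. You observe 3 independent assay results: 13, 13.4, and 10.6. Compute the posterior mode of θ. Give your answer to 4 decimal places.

n = 3; x̄ = (13 + 13.4 + 10.6)/3 = 37/3 = 37/3 ≈ 12.3333.
For a Normal prior and Normal likelihood with known variance, the posterior is Normal; its mode equals its mean, the precision-weighted average.
Prior precision 1/σ₀² = 1/10 = 0.1; data precision n/σ² = 3/5 = 0.6.
θ̂ = (0.1·12 + 0.6·(37/3)) / (0.1 + 0.6) = 8.6/0.7 = 86/7 ≈ 12.2857.

θ̂_MAP = 12.2857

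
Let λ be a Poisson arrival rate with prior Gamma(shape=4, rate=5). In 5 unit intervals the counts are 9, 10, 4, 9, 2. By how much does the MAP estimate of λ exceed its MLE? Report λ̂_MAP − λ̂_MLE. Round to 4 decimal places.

MAP − MLE = -3.1000

Σxᵢ = 34. Posterior is Gamma(38, 10); MAP = (38−1)/10 = 37/10 ≈ 3.70000.
MLE = x̄ = 34/5 ≈ 6.80000.
Difference = 37/10 − 34/5 = -31/10 ≈ -3.1000.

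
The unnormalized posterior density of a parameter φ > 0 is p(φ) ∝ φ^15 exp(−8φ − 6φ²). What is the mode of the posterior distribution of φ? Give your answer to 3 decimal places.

ℓ'(φ) = 15/φ − 8 − 12φ. Setting this to zero and multiplying by φ: 12φ² + 8φ − 15 = 0.
φ = (−8 + √(8² + 4·12·15)) / (2·12) = (−8 + √784) / 24 = (−8 + 28)/24 = 5/6.
ℓ''(φ) = −15/φ² − 12 < 0, confirming a maximum.

φ̂_MAP = 0.833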